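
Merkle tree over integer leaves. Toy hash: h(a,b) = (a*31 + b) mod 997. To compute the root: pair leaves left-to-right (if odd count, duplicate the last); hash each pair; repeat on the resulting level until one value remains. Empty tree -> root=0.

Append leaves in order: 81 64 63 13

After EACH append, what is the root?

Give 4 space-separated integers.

After append 81 (leaves=[81]):
  L0: [81]
  root=81
After append 64 (leaves=[81, 64]):
  L0: [81, 64]
  L1: h(81,64)=(81*31+64)%997=581 -> [581]
  root=581
After append 63 (leaves=[81, 64, 63]):
  L0: [81, 64, 63]
  L1: h(81,64)=(81*31+64)%997=581 h(63,63)=(63*31+63)%997=22 -> [581, 22]
  L2: h(581,22)=(581*31+22)%997=87 -> [87]
  root=87
After append 13 (leaves=[81, 64, 63, 13]):
  L0: [81, 64, 63, 13]
  L1: h(81,64)=(81*31+64)%997=581 h(63,13)=(63*31+13)%997=969 -> [581, 969]
  L2: h(581,969)=(581*31+969)%997=37 -> [37]
  root=37

Answer: 81 581 87 37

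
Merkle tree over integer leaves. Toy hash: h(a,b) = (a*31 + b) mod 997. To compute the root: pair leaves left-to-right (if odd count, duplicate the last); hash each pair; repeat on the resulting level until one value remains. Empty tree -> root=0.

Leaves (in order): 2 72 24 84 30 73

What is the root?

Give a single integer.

Answer: 99

Derivation:
L0: [2, 72, 24, 84, 30, 73]
L1: h(2,72)=(2*31+72)%997=134 h(24,84)=(24*31+84)%997=828 h(30,73)=(30*31+73)%997=6 -> [134, 828, 6]
L2: h(134,828)=(134*31+828)%997=994 h(6,6)=(6*31+6)%997=192 -> [994, 192]
L3: h(994,192)=(994*31+192)%997=99 -> [99]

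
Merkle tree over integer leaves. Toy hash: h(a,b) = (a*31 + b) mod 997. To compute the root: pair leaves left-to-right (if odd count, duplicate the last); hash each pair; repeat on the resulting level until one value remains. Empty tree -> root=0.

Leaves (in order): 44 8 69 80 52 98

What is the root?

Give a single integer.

Answer: 339

Derivation:
L0: [44, 8, 69, 80, 52, 98]
L1: h(44,8)=(44*31+8)%997=375 h(69,80)=(69*31+80)%997=225 h(52,98)=(52*31+98)%997=713 -> [375, 225, 713]
L2: h(375,225)=(375*31+225)%997=883 h(713,713)=(713*31+713)%997=882 -> [883, 882]
L3: h(883,882)=(883*31+882)%997=339 -> [339]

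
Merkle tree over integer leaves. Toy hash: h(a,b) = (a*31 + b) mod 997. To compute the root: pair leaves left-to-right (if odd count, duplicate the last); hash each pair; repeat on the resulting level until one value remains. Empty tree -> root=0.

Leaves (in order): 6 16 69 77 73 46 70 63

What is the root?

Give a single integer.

Answer: 641

Derivation:
L0: [6, 16, 69, 77, 73, 46, 70, 63]
L1: h(6,16)=(6*31+16)%997=202 h(69,77)=(69*31+77)%997=222 h(73,46)=(73*31+46)%997=315 h(70,63)=(70*31+63)%997=239 -> [202, 222, 315, 239]
L2: h(202,222)=(202*31+222)%997=502 h(315,239)=(315*31+239)%997=34 -> [502, 34]
L3: h(502,34)=(502*31+34)%997=641 -> [641]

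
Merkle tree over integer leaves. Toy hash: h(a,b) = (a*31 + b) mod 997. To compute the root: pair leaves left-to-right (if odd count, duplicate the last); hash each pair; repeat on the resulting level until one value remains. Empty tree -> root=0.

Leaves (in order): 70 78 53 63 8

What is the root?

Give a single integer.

Answer: 90

Derivation:
L0: [70, 78, 53, 63, 8]
L1: h(70,78)=(70*31+78)%997=254 h(53,63)=(53*31+63)%997=709 h(8,8)=(8*31+8)%997=256 -> [254, 709, 256]
L2: h(254,709)=(254*31+709)%997=607 h(256,256)=(256*31+256)%997=216 -> [607, 216]
L3: h(607,216)=(607*31+216)%997=90 -> [90]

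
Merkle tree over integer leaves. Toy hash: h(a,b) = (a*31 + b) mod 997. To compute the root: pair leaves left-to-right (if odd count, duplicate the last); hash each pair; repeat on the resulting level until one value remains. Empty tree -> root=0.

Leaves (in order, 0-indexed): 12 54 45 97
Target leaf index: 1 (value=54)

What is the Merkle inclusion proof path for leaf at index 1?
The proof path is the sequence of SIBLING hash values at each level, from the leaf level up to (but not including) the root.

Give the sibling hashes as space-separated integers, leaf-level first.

Answer: 12 495

Derivation:
L0 (leaves): [12, 54, 45, 97], target index=1
L1: h(12,54)=(12*31+54)%997=426 [pair 0] h(45,97)=(45*31+97)%997=495 [pair 1] -> [426, 495]
  Sibling for proof at L0: 12
L2: h(426,495)=(426*31+495)%997=740 [pair 0] -> [740]
  Sibling for proof at L1: 495
Root: 740
Proof path (sibling hashes from leaf to root): [12, 495]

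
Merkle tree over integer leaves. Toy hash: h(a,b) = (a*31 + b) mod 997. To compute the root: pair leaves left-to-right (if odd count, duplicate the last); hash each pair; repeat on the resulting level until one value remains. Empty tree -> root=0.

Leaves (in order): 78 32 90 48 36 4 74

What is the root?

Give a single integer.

L0: [78, 32, 90, 48, 36, 4, 74]
L1: h(78,32)=(78*31+32)%997=456 h(90,48)=(90*31+48)%997=844 h(36,4)=(36*31+4)%997=123 h(74,74)=(74*31+74)%997=374 -> [456, 844, 123, 374]
L2: h(456,844)=(456*31+844)%997=25 h(123,374)=(123*31+374)%997=199 -> [25, 199]
L3: h(25,199)=(25*31+199)%997=974 -> [974]

Answer: 974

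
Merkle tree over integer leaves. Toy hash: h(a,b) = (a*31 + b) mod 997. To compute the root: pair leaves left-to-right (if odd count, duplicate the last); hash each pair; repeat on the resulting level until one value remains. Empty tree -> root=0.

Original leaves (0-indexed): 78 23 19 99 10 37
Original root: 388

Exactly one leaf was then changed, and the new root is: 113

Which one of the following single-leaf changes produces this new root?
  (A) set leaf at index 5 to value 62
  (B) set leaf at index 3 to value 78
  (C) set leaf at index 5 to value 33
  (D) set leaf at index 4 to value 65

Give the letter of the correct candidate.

Answer: D

Derivation:
Original leaves: [78, 23, 19, 99, 10, 37]
Target new root: 113
Try each candidate change and compute the resulting root:
Candidate A: set leaf[5] = 62 -> leaves = [78, 23, 19, 99, 10, 62]
  L0: [78, 23, 19, 99, 10, 62]
  L1: h(78,23)=(78*31+23)%997=447 h(19,99)=(19*31+99)%997=688 h(10,62)=(10*31+62)%997=372 -> [447, 688, 372]
  L2: h(447,688)=(447*31+688)%997=587 h(372,372)=(372*31+372)%997=937 -> [587, 937]
  L3: h(587,937)=(587*31+937)%997=191 -> [191]
  root = 191 != target 113
Candidate B: set leaf[3] = 78 -> leaves = [78, 23, 19, 78, 10, 37]
  L0: [78, 23, 19, 78, 10, 37]
  L1: h(78,23)=(78*31+23)%997=447 h(19,78)=(19*31+78)%997=667 h(10,37)=(10*31+37)%997=347 -> [447, 667, 347]
  L2: h(447,667)=(447*31+667)%997=566 h(347,347)=(347*31+347)%997=137 -> [566, 137]
  L3: h(566,137)=(566*31+137)%997=734 -> [734]
  root = 734 != target 113
Candidate C: set leaf[5] = 33 -> leaves = [78, 23, 19, 99, 10, 33]
  L0: [78, 23, 19, 99, 10, 33]
  L1: h(78,23)=(78*31+23)%997=447 h(19,99)=(19*31+99)%997=688 h(10,33)=(10*31+33)%997=343 -> [447, 688, 343]
  L2: h(447,688)=(447*31+688)%997=587 h(343,343)=(343*31+343)%997=9 -> [587, 9]
  L3: h(587,9)=(587*31+9)%997=260 -> [260]
  root = 260 != target 113
Candidate D: set leaf[4] = 65 -> leaves = [78, 23, 19, 99, 65, 37]
  L0: [78, 23, 19, 99, 65, 37]
  L1: h(78,23)=(78*31+23)%997=447 h(19,99)=(19*31+99)%997=688 h(65,37)=(65*31+37)%997=58 -> [447, 688, 58]
  L2: h(447,688)=(447*31+688)%997=587 h(58,58)=(58*31+58)%997=859 -> [587, 859]
  L3: h(587,859)=(587*31+859)%997=113 -> [113]
  root = 113 == target 113  ** MATCH **
Candidate D produces the target root.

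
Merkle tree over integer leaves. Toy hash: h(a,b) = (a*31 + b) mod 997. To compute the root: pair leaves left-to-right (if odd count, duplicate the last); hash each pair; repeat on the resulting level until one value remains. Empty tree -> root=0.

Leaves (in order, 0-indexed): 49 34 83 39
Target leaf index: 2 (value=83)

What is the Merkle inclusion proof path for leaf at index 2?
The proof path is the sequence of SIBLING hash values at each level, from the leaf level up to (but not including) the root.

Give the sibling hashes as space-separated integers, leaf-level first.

Answer: 39 556

Derivation:
L0 (leaves): [49, 34, 83, 39], target index=2
L1: h(49,34)=(49*31+34)%997=556 [pair 0] h(83,39)=(83*31+39)%997=618 [pair 1] -> [556, 618]
  Sibling for proof at L0: 39
L2: h(556,618)=(556*31+618)%997=905 [pair 0] -> [905]
  Sibling for proof at L1: 556
Root: 905
Proof path (sibling hashes from leaf to root): [39, 556]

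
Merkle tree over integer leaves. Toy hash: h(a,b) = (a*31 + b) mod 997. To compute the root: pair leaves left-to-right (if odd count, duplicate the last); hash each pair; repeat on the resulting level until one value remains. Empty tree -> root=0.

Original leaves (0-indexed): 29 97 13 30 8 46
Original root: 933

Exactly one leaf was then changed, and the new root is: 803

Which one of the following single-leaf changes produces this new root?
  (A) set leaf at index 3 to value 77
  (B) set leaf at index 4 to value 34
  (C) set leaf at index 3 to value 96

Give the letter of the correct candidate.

Answer: B

Derivation:
Original leaves: [29, 97, 13, 30, 8, 46]
Target new root: 803
Try each candidate change and compute the resulting root:
Candidate A: set leaf[3] = 77 -> leaves = [29, 97, 13, 77, 8, 46]
  L0: [29, 97, 13, 77, 8, 46]
  L1: h(29,97)=(29*31+97)%997=996 h(13,77)=(13*31+77)%997=480 h(8,46)=(8*31+46)%997=294 -> [996, 480, 294]
  L2: h(996,480)=(996*31+480)%997=449 h(294,294)=(294*31+294)%997=435 -> [449, 435]
  L3: h(449,435)=(449*31+435)%997=396 -> [396]
  root = 396 != target 803
Candidate B: set leaf[4] = 34 -> leaves = [29, 97, 13, 30, 34, 46]
  L0: [29, 97, 13, 30, 34, 46]
  L1: h(29,97)=(29*31+97)%997=996 h(13,30)=(13*31+30)%997=433 h(34,46)=(34*31+46)%997=103 -> [996, 433, 103]
  L2: h(996,433)=(996*31+433)%997=402 h(103,103)=(103*31+103)%997=305 -> [402, 305]
  L3: h(402,305)=(402*31+305)%997=803 -> [803]
  root = 803 == target 803  ** MATCH **
Candidate C: set leaf[3] = 96 -> leaves = [29, 97, 13, 96, 8, 46]
  L0: [29, 97, 13, 96, 8, 46]
  L1: h(29,97)=(29*31+97)%997=996 h(13,96)=(13*31+96)%997=499 h(8,46)=(8*31+46)%997=294 -> [996, 499, 294]
  L2: h(996,499)=(996*31+499)%997=468 h(294,294)=(294*31+294)%997=435 -> [468, 435]
  L3: h(468,435)=(468*31+435)%997=985 -> [985]
  root = 985 != target 803
Candidate B produces the target root.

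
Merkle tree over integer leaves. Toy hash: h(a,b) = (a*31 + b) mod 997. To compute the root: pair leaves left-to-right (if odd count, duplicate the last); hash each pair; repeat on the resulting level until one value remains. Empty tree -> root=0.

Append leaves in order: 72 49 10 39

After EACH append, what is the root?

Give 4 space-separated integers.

Answer: 72 287 244 273

Derivation:
After append 72 (leaves=[72]):
  L0: [72]
  root=72
After append 49 (leaves=[72, 49]):
  L0: [72, 49]
  L1: h(72,49)=(72*31+49)%997=287 -> [287]
  root=287
After append 10 (leaves=[72, 49, 10]):
  L0: [72, 49, 10]
  L1: h(72,49)=(72*31+49)%997=287 h(10,10)=(10*31+10)%997=320 -> [287, 320]
  L2: h(287,320)=(287*31+320)%997=244 -> [244]
  root=244
After append 39 (leaves=[72, 49, 10, 39]):
  L0: [72, 49, 10, 39]
  L1: h(72,49)=(72*31+49)%997=287 h(10,39)=(10*31+39)%997=349 -> [287, 349]
  L2: h(287,349)=(287*31+349)%997=273 -> [273]
  root=273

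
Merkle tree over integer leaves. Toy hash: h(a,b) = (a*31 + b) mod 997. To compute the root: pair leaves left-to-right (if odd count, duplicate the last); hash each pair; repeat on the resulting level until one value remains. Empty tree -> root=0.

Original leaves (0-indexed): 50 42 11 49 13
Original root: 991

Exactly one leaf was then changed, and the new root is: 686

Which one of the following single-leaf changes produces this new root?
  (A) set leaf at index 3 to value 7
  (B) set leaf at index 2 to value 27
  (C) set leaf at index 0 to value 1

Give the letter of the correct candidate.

Original leaves: [50, 42, 11, 49, 13]
Target new root: 686
Try each candidate change and compute the resulting root:
Candidate A: set leaf[3] = 7 -> leaves = [50, 42, 11, 7, 13]
  L0: [50, 42, 11, 7, 13]
  L1: h(50,42)=(50*31+42)%997=595 h(11,7)=(11*31+7)%997=348 h(13,13)=(13*31+13)%997=416 -> [595, 348, 416]
  L2: h(595,348)=(595*31+348)%997=847 h(416,416)=(416*31+416)%997=351 -> [847, 351]
  L3: h(847,351)=(847*31+351)%997=686 -> [686]
  root = 686 == target 686  ** MATCH **
Candidate B: set leaf[2] = 27 -> leaves = [50, 42, 27, 49, 13]
  L0: [50, 42, 27, 49, 13]
  L1: h(50,42)=(50*31+42)%997=595 h(27,49)=(27*31+49)%997=886 h(13,13)=(13*31+13)%997=416 -> [595, 886, 416]
  L2: h(595,886)=(595*31+886)%997=388 h(416,416)=(416*31+416)%997=351 -> [388, 351]
  L3: h(388,351)=(388*31+351)%997=415 -> [415]
  root = 415 != target 686
Candidate C: set leaf[0] = 1 -> leaves = [1, 42, 11, 49, 13]
  L0: [1, 42, 11, 49, 13]
  L1: h(1,42)=(1*31+42)%997=73 h(11,49)=(11*31+49)%997=390 h(13,13)=(13*31+13)%997=416 -> [73, 390, 416]
  L2: h(73,390)=(73*31+390)%997=659 h(416,416)=(416*31+416)%997=351 -> [659, 351]
  L3: h(659,351)=(659*31+351)%997=840 -> [840]
  root = 840 != target 686
Candidate A produces the target root.

Answer: A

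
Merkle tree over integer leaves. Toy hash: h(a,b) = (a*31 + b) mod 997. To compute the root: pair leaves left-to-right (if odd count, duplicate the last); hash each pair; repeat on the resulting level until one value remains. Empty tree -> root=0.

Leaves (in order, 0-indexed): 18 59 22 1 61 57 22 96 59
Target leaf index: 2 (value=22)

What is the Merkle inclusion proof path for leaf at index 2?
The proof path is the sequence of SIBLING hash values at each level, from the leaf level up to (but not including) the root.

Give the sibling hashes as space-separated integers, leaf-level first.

Answer: 1 617 349 129

Derivation:
L0 (leaves): [18, 59, 22, 1, 61, 57, 22, 96, 59], target index=2
L1: h(18,59)=(18*31+59)%997=617 [pair 0] h(22,1)=(22*31+1)%997=683 [pair 1] h(61,57)=(61*31+57)%997=951 [pair 2] h(22,96)=(22*31+96)%997=778 [pair 3] h(59,59)=(59*31+59)%997=891 [pair 4] -> [617, 683, 951, 778, 891]
  Sibling for proof at L0: 1
L2: h(617,683)=(617*31+683)%997=867 [pair 0] h(951,778)=(951*31+778)%997=349 [pair 1] h(891,891)=(891*31+891)%997=596 [pair 2] -> [867, 349, 596]
  Sibling for proof at L1: 617
L3: h(867,349)=(867*31+349)%997=307 [pair 0] h(596,596)=(596*31+596)%997=129 [pair 1] -> [307, 129]
  Sibling for proof at L2: 349
L4: h(307,129)=(307*31+129)%997=673 [pair 0] -> [673]
  Sibling for proof at L3: 129
Root: 673
Proof path (sibling hashes from leaf to root): [1, 617, 349, 129]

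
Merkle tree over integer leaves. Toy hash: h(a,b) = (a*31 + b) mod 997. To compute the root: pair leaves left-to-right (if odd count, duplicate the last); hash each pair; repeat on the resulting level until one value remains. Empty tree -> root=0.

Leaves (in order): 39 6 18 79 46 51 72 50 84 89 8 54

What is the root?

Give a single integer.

Answer: 787

Derivation:
L0: [39, 6, 18, 79, 46, 51, 72, 50, 84, 89, 8, 54]
L1: h(39,6)=(39*31+6)%997=218 h(18,79)=(18*31+79)%997=637 h(46,51)=(46*31+51)%997=480 h(72,50)=(72*31+50)%997=288 h(84,89)=(84*31+89)%997=699 h(8,54)=(8*31+54)%997=302 -> [218, 637, 480, 288, 699, 302]
L2: h(218,637)=(218*31+637)%997=416 h(480,288)=(480*31+288)%997=213 h(699,302)=(699*31+302)%997=37 -> [416, 213, 37]
L3: h(416,213)=(416*31+213)%997=148 h(37,37)=(37*31+37)%997=187 -> [148, 187]
L4: h(148,187)=(148*31+187)%997=787 -> [787]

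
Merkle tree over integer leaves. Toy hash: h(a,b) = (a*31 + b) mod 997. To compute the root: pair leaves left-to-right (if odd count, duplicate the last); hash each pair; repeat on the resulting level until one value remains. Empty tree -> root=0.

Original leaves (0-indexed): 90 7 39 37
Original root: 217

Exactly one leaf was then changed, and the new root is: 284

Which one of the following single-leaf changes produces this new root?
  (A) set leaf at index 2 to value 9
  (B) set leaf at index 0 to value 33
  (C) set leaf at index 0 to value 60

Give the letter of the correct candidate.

Original leaves: [90, 7, 39, 37]
Target new root: 284
Try each candidate change and compute the resulting root:
Candidate A: set leaf[2] = 9 -> leaves = [90, 7, 9, 37]
  L0: [90, 7, 9, 37]
  L1: h(90,7)=(90*31+7)%997=803 h(9,37)=(9*31+37)%997=316 -> [803, 316]
  L2: h(803,316)=(803*31+316)%997=284 -> [284]
  root = 284 == target 284  ** MATCH **
Candidate B: set leaf[0] = 33 -> leaves = [33, 7, 39, 37]
  L0: [33, 7, 39, 37]
  L1: h(33,7)=(33*31+7)%997=33 h(39,37)=(39*31+37)%997=249 -> [33, 249]
  L2: h(33,249)=(33*31+249)%997=275 -> [275]
  root = 275 != target 284
Candidate C: set leaf[0] = 60 -> leaves = [60, 7, 39, 37]
  L0: [60, 7, 39, 37]
  L1: h(60,7)=(60*31+7)%997=870 h(39,37)=(39*31+37)%997=249 -> [870, 249]
  L2: h(870,249)=(870*31+249)%997=300 -> [300]
  root = 300 != target 284
Candidate A produces the target root.

Answer: A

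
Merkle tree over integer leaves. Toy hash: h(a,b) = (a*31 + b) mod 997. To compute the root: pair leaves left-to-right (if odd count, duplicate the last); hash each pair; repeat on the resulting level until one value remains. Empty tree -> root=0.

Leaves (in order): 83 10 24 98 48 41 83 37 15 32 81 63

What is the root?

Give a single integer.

L0: [83, 10, 24, 98, 48, 41, 83, 37, 15, 32, 81, 63]
L1: h(83,10)=(83*31+10)%997=589 h(24,98)=(24*31+98)%997=842 h(48,41)=(48*31+41)%997=532 h(83,37)=(83*31+37)%997=616 h(15,32)=(15*31+32)%997=497 h(81,63)=(81*31+63)%997=580 -> [589, 842, 532, 616, 497, 580]
L2: h(589,842)=(589*31+842)%997=158 h(532,616)=(532*31+616)%997=159 h(497,580)=(497*31+580)%997=35 -> [158, 159, 35]
L3: h(158,159)=(158*31+159)%997=72 h(35,35)=(35*31+35)%997=123 -> [72, 123]
L4: h(72,123)=(72*31+123)%997=361 -> [361]

Answer: 361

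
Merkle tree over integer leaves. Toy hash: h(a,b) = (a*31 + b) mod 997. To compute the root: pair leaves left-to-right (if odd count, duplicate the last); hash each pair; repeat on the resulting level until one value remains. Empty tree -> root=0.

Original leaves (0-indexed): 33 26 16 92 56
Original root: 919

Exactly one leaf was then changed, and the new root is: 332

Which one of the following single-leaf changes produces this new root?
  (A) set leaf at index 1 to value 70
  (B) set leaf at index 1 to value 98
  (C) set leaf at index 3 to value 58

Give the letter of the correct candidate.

Answer: A

Derivation:
Original leaves: [33, 26, 16, 92, 56]
Target new root: 332
Try each candidate change and compute the resulting root:
Candidate A: set leaf[1] = 70 -> leaves = [33, 70, 16, 92, 56]
  L0: [33, 70, 16, 92, 56]
  L1: h(33,70)=(33*31+70)%997=96 h(16,92)=(16*31+92)%997=588 h(56,56)=(56*31+56)%997=795 -> [96, 588, 795]
  L2: h(96,588)=(96*31+588)%997=573 h(795,795)=(795*31+795)%997=515 -> [573, 515]
  L3: h(573,515)=(573*31+515)%997=332 -> [332]
  root = 332 == target 332  ** MATCH **
Candidate B: set leaf[1] = 98 -> leaves = [33, 98, 16, 92, 56]
  L0: [33, 98, 16, 92, 56]
  L1: h(33,98)=(33*31+98)%997=124 h(16,92)=(16*31+92)%997=588 h(56,56)=(56*31+56)%997=795 -> [124, 588, 795]
  L2: h(124,588)=(124*31+588)%997=444 h(795,795)=(795*31+795)%997=515 -> [444, 515]
  L3: h(444,515)=(444*31+515)%997=321 -> [321]
  root = 321 != target 332
Candidate C: set leaf[3] = 58 -> leaves = [33, 26, 16, 58, 56]
  L0: [33, 26, 16, 58, 56]
  L1: h(33,26)=(33*31+26)%997=52 h(16,58)=(16*31+58)%997=554 h(56,56)=(56*31+56)%997=795 -> [52, 554, 795]
  L2: h(52,554)=(52*31+554)%997=172 h(795,795)=(795*31+795)%997=515 -> [172, 515]
  L3: h(172,515)=(172*31+515)%997=862 -> [862]
  root = 862 != target 332
Candidate A produces the target root.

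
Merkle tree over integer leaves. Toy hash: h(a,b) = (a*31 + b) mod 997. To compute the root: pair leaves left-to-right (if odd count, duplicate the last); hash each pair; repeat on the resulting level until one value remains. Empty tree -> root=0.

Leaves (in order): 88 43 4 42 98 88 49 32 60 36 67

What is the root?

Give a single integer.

Answer: 919

Derivation:
L0: [88, 43, 4, 42, 98, 88, 49, 32, 60, 36, 67]
L1: h(88,43)=(88*31+43)%997=777 h(4,42)=(4*31+42)%997=166 h(98,88)=(98*31+88)%997=135 h(49,32)=(49*31+32)%997=554 h(60,36)=(60*31+36)%997=899 h(67,67)=(67*31+67)%997=150 -> [777, 166, 135, 554, 899, 150]
L2: h(777,166)=(777*31+166)%997=325 h(135,554)=(135*31+554)%997=751 h(899,150)=(899*31+150)%997=103 -> [325, 751, 103]
L3: h(325,751)=(325*31+751)%997=856 h(103,103)=(103*31+103)%997=305 -> [856, 305]
L4: h(856,305)=(856*31+305)%997=919 -> [919]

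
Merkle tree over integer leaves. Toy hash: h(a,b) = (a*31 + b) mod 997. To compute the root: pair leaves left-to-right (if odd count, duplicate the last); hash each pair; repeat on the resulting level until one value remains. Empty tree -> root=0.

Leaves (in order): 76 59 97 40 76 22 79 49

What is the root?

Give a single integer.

L0: [76, 59, 97, 40, 76, 22, 79, 49]
L1: h(76,59)=(76*31+59)%997=421 h(97,40)=(97*31+40)%997=56 h(76,22)=(76*31+22)%997=384 h(79,49)=(79*31+49)%997=504 -> [421, 56, 384, 504]
L2: h(421,56)=(421*31+56)%997=146 h(384,504)=(384*31+504)%997=444 -> [146, 444]
L3: h(146,444)=(146*31+444)%997=982 -> [982]

Answer: 982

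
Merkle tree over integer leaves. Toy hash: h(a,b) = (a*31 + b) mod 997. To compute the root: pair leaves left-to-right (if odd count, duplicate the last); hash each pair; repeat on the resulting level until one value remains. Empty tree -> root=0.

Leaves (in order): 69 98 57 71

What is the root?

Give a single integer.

Answer: 398

Derivation:
L0: [69, 98, 57, 71]
L1: h(69,98)=(69*31+98)%997=243 h(57,71)=(57*31+71)%997=841 -> [243, 841]
L2: h(243,841)=(243*31+841)%997=398 -> [398]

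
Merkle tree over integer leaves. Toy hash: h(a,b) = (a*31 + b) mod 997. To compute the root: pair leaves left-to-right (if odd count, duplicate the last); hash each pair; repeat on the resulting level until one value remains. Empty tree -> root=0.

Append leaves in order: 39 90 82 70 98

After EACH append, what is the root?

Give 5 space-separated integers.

Answer: 39 302 22 10 962

Derivation:
After append 39 (leaves=[39]):
  L0: [39]
  root=39
After append 90 (leaves=[39, 90]):
  L0: [39, 90]
  L1: h(39,90)=(39*31+90)%997=302 -> [302]
  root=302
After append 82 (leaves=[39, 90, 82]):
  L0: [39, 90, 82]
  L1: h(39,90)=(39*31+90)%997=302 h(82,82)=(82*31+82)%997=630 -> [302, 630]
  L2: h(302,630)=(302*31+630)%997=22 -> [22]
  root=22
After append 70 (leaves=[39, 90, 82, 70]):
  L0: [39, 90, 82, 70]
  L1: h(39,90)=(39*31+90)%997=302 h(82,70)=(82*31+70)%997=618 -> [302, 618]
  L2: h(302,618)=(302*31+618)%997=10 -> [10]
  root=10
After append 98 (leaves=[39, 90, 82, 70, 98]):
  L0: [39, 90, 82, 70, 98]
  L1: h(39,90)=(39*31+90)%997=302 h(82,70)=(82*31+70)%997=618 h(98,98)=(98*31+98)%997=145 -> [302, 618, 145]
  L2: h(302,618)=(302*31+618)%997=10 h(145,145)=(145*31+145)%997=652 -> [10, 652]
  L3: h(10,652)=(10*31+652)%997=962 -> [962]
  root=962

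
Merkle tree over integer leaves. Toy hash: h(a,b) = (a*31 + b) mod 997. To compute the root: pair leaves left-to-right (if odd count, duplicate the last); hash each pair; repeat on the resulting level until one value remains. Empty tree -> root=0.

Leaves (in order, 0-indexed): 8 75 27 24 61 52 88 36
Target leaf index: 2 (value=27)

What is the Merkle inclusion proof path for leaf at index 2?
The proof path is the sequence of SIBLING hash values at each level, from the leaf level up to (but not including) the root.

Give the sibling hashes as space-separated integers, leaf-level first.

L0 (leaves): [8, 75, 27, 24, 61, 52, 88, 36], target index=2
L1: h(8,75)=(8*31+75)%997=323 [pair 0] h(27,24)=(27*31+24)%997=861 [pair 1] h(61,52)=(61*31+52)%997=946 [pair 2] h(88,36)=(88*31+36)%997=770 [pair 3] -> [323, 861, 946, 770]
  Sibling for proof at L0: 24
L2: h(323,861)=(323*31+861)%997=904 [pair 0] h(946,770)=(946*31+770)%997=186 [pair 1] -> [904, 186]
  Sibling for proof at L1: 323
L3: h(904,186)=(904*31+186)%997=294 [pair 0] -> [294]
  Sibling for proof at L2: 186
Root: 294
Proof path (sibling hashes from leaf to root): [24, 323, 186]

Answer: 24 323 186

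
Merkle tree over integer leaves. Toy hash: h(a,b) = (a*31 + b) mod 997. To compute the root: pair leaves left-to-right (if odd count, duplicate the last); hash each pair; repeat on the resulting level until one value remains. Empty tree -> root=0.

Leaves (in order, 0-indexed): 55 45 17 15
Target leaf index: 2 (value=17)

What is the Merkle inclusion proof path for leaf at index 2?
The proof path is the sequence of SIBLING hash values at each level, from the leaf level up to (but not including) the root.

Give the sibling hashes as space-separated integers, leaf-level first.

Answer: 15 753

Derivation:
L0 (leaves): [55, 45, 17, 15], target index=2
L1: h(55,45)=(55*31+45)%997=753 [pair 0] h(17,15)=(17*31+15)%997=542 [pair 1] -> [753, 542]
  Sibling for proof at L0: 15
L2: h(753,542)=(753*31+542)%997=954 [pair 0] -> [954]
  Sibling for proof at L1: 753
Root: 954
Proof path (sibling hashes from leaf to root): [15, 753]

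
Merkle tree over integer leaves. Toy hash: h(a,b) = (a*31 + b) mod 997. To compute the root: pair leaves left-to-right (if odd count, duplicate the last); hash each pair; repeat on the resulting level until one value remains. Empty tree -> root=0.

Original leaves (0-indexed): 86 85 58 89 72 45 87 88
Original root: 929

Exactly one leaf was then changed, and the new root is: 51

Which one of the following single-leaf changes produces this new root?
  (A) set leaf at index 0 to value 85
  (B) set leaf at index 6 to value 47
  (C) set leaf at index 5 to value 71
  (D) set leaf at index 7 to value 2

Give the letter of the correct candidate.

Original leaves: [86, 85, 58, 89, 72, 45, 87, 88]
Target new root: 51
Try each candidate change and compute the resulting root:
Candidate A: set leaf[0] = 85 -> leaves = [85, 85, 58, 89, 72, 45, 87, 88]
  L0: [85, 85, 58, 89, 72, 45, 87, 88]
  L1: h(85,85)=(85*31+85)%997=726 h(58,89)=(58*31+89)%997=890 h(72,45)=(72*31+45)%997=283 h(87,88)=(87*31+88)%997=791 -> [726, 890, 283, 791]
  L2: h(726,890)=(726*31+890)%997=465 h(283,791)=(283*31+791)%997=591 -> [465, 591]
  L3: h(465,591)=(465*31+591)%997=51 -> [51]
  root = 51 == target 51  ** MATCH **
Candidate B: set leaf[6] = 47 -> leaves = [86, 85, 58, 89, 72, 45, 47, 88]
  L0: [86, 85, 58, 89, 72, 45, 47, 88]
  L1: h(86,85)=(86*31+85)%997=757 h(58,89)=(58*31+89)%997=890 h(72,45)=(72*31+45)%997=283 h(47,88)=(47*31+88)%997=548 -> [757, 890, 283, 548]
  L2: h(757,890)=(757*31+890)%997=429 h(283,548)=(283*31+548)%997=348 -> [429, 348]
  L3: h(429,348)=(429*31+348)%997=686 -> [686]
  root = 686 != target 51
Candidate C: set leaf[5] = 71 -> leaves = [86, 85, 58, 89, 72, 71, 87, 88]
  L0: [86, 85, 58, 89, 72, 71, 87, 88]
  L1: h(86,85)=(86*31+85)%997=757 h(58,89)=(58*31+89)%997=890 h(72,71)=(72*31+71)%997=309 h(87,88)=(87*31+88)%997=791 -> [757, 890, 309, 791]
  L2: h(757,890)=(757*31+890)%997=429 h(309,791)=(309*31+791)%997=400 -> [429, 400]
  L3: h(429,400)=(429*31+400)%997=738 -> [738]
  root = 738 != target 51
Candidate D: set leaf[7] = 2 -> leaves = [86, 85, 58, 89, 72, 45, 87, 2]
  L0: [86, 85, 58, 89, 72, 45, 87, 2]
  L1: h(86,85)=(86*31+85)%997=757 h(58,89)=(58*31+89)%997=890 h(72,45)=(72*31+45)%997=283 h(87,2)=(87*31+2)%997=705 -> [757, 890, 283, 705]
  L2: h(757,890)=(757*31+890)%997=429 h(283,705)=(283*31+705)%997=505 -> [429, 505]
  L3: h(429,505)=(429*31+505)%997=843 -> [843]
  root = 843 != target 51
Candidate A produces the target root.

Answer: A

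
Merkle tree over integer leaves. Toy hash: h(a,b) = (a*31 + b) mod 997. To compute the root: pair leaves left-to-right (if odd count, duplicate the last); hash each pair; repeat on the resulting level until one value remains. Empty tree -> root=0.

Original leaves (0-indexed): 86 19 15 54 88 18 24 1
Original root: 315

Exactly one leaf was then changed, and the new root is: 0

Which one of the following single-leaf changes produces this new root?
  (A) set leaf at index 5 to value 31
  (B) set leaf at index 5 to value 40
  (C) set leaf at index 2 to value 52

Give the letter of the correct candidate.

Answer: B

Derivation:
Original leaves: [86, 19, 15, 54, 88, 18, 24, 1]
Target new root: 0
Try each candidate change and compute the resulting root:
Candidate A: set leaf[5] = 31 -> leaves = [86, 19, 15, 54, 88, 31, 24, 1]
  L0: [86, 19, 15, 54, 88, 31, 24, 1]
  L1: h(86,19)=(86*31+19)%997=691 h(15,54)=(15*31+54)%997=519 h(88,31)=(88*31+31)%997=765 h(24,1)=(24*31+1)%997=745 -> [691, 519, 765, 745]
  L2: h(691,519)=(691*31+519)%997=6 h(765,745)=(765*31+745)%997=532 -> [6, 532]
  L3: h(6,532)=(6*31+532)%997=718 -> [718]
  root = 718 != target 0
Candidate B: set leaf[5] = 40 -> leaves = [86, 19, 15, 54, 88, 40, 24, 1]
  L0: [86, 19, 15, 54, 88, 40, 24, 1]
  L1: h(86,19)=(86*31+19)%997=691 h(15,54)=(15*31+54)%997=519 h(88,40)=(88*31+40)%997=774 h(24,1)=(24*31+1)%997=745 -> [691, 519, 774, 745]
  L2: h(691,519)=(691*31+519)%997=6 h(774,745)=(774*31+745)%997=811 -> [6, 811]
  L3: h(6,811)=(6*31+811)%997=0 -> [0]
  root = 0 == target 0  ** MATCH **
Candidate C: set leaf[2] = 52 -> leaves = [86, 19, 52, 54, 88, 18, 24, 1]
  L0: [86, 19, 52, 54, 88, 18, 24, 1]
  L1: h(86,19)=(86*31+19)%997=691 h(52,54)=(52*31+54)%997=669 h(88,18)=(88*31+18)%997=752 h(24,1)=(24*31+1)%997=745 -> [691, 669, 752, 745]
  L2: h(691,669)=(691*31+669)%997=156 h(752,745)=(752*31+745)%997=129 -> [156, 129]
  L3: h(156,129)=(156*31+129)%997=977 -> [977]
  root = 977 != target 0
Candidate B produces the target root.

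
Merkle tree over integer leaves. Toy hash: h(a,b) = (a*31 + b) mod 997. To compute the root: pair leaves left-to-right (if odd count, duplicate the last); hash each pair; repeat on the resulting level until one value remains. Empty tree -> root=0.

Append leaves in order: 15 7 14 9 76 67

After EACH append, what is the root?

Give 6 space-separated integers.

Answer: 15 472 125 120 787 499

Derivation:
After append 15 (leaves=[15]):
  L0: [15]
  root=15
After append 7 (leaves=[15, 7]):
  L0: [15, 7]
  L1: h(15,7)=(15*31+7)%997=472 -> [472]
  root=472
After append 14 (leaves=[15, 7, 14]):
  L0: [15, 7, 14]
  L1: h(15,7)=(15*31+7)%997=472 h(14,14)=(14*31+14)%997=448 -> [472, 448]
  L2: h(472,448)=(472*31+448)%997=125 -> [125]
  root=125
After append 9 (leaves=[15, 7, 14, 9]):
  L0: [15, 7, 14, 9]
  L1: h(15,7)=(15*31+7)%997=472 h(14,9)=(14*31+9)%997=443 -> [472, 443]
  L2: h(472,443)=(472*31+443)%997=120 -> [120]
  root=120
After append 76 (leaves=[15, 7, 14, 9, 76]):
  L0: [15, 7, 14, 9, 76]
  L1: h(15,7)=(15*31+7)%997=472 h(14,9)=(14*31+9)%997=443 h(76,76)=(76*31+76)%997=438 -> [472, 443, 438]
  L2: h(472,443)=(472*31+443)%997=120 h(438,438)=(438*31+438)%997=58 -> [120, 58]
  L3: h(120,58)=(120*31+58)%997=787 -> [787]
  root=787
After append 67 (leaves=[15, 7, 14, 9, 76, 67]):
  L0: [15, 7, 14, 9, 76, 67]
  L1: h(15,7)=(15*31+7)%997=472 h(14,9)=(14*31+9)%997=443 h(76,67)=(76*31+67)%997=429 -> [472, 443, 429]
  L2: h(472,443)=(472*31+443)%997=120 h(429,429)=(429*31+429)%997=767 -> [120, 767]
  L3: h(120,767)=(120*31+767)%997=499 -> [499]
  root=499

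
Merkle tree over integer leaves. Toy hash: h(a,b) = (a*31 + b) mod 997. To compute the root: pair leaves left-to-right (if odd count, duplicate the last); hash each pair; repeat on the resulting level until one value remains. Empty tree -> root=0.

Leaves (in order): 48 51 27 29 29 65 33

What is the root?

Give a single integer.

L0: [48, 51, 27, 29, 29, 65, 33]
L1: h(48,51)=(48*31+51)%997=542 h(27,29)=(27*31+29)%997=866 h(29,65)=(29*31+65)%997=964 h(33,33)=(33*31+33)%997=59 -> [542, 866, 964, 59]
L2: h(542,866)=(542*31+866)%997=719 h(964,59)=(964*31+59)%997=33 -> [719, 33]
L3: h(719,33)=(719*31+33)%997=388 -> [388]

Answer: 388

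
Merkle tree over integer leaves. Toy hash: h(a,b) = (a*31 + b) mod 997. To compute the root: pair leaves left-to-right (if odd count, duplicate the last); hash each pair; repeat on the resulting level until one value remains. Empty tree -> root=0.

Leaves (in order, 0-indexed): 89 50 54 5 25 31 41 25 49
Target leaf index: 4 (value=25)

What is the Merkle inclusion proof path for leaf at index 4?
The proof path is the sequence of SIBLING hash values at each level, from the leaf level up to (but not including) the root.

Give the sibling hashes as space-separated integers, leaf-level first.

L0 (leaves): [89, 50, 54, 5, 25, 31, 41, 25, 49], target index=4
L1: h(89,50)=(89*31+50)%997=815 [pair 0] h(54,5)=(54*31+5)%997=682 [pair 1] h(25,31)=(25*31+31)%997=806 [pair 2] h(41,25)=(41*31+25)%997=299 [pair 3] h(49,49)=(49*31+49)%997=571 [pair 4] -> [815, 682, 806, 299, 571]
  Sibling for proof at L0: 31
L2: h(815,682)=(815*31+682)%997=25 [pair 0] h(806,299)=(806*31+299)%997=360 [pair 1] h(571,571)=(571*31+571)%997=326 [pair 2] -> [25, 360, 326]
  Sibling for proof at L1: 299
L3: h(25,360)=(25*31+360)%997=138 [pair 0] h(326,326)=(326*31+326)%997=462 [pair 1] -> [138, 462]
  Sibling for proof at L2: 25
L4: h(138,462)=(138*31+462)%997=752 [pair 0] -> [752]
  Sibling for proof at L3: 462
Root: 752
Proof path (sibling hashes from leaf to root): [31, 299, 25, 462]

Answer: 31 299 25 462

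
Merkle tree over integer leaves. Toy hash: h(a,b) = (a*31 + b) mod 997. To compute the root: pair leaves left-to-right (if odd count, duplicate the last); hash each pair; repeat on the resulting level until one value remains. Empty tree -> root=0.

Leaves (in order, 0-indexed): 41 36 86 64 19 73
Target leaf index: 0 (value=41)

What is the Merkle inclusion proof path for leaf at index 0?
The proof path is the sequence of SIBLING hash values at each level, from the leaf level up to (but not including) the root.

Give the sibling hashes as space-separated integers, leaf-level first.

L0 (leaves): [41, 36, 86, 64, 19, 73], target index=0
L1: h(41,36)=(41*31+36)%997=310 [pair 0] h(86,64)=(86*31+64)%997=736 [pair 1] h(19,73)=(19*31+73)%997=662 [pair 2] -> [310, 736, 662]
  Sibling for proof at L0: 36
L2: h(310,736)=(310*31+736)%997=376 [pair 0] h(662,662)=(662*31+662)%997=247 [pair 1] -> [376, 247]
  Sibling for proof at L1: 736
L3: h(376,247)=(376*31+247)%997=936 [pair 0] -> [936]
  Sibling for proof at L2: 247
Root: 936
Proof path (sibling hashes from leaf to root): [36, 736, 247]

Answer: 36 736 247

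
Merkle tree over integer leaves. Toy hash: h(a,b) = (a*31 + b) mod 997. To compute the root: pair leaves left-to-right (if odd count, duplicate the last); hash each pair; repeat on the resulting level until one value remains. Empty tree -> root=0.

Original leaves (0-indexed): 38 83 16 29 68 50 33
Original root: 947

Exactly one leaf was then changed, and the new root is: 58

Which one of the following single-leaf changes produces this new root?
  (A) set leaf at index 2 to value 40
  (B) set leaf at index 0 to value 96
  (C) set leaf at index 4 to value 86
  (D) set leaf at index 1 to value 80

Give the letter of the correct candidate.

Original leaves: [38, 83, 16, 29, 68, 50, 33]
Target new root: 58
Try each candidate change and compute the resulting root:
Candidate A: set leaf[2] = 40 -> leaves = [38, 83, 40, 29, 68, 50, 33]
  L0: [38, 83, 40, 29, 68, 50, 33]
  L1: h(38,83)=(38*31+83)%997=264 h(40,29)=(40*31+29)%997=272 h(68,50)=(68*31+50)%997=164 h(33,33)=(33*31+33)%997=59 -> [264, 272, 164, 59]
  L2: h(264,272)=(264*31+272)%997=480 h(164,59)=(164*31+59)%997=158 -> [480, 158]
  L3: h(480,158)=(480*31+158)%997=83 -> [83]
  root = 83 != target 58
Candidate B: set leaf[0] = 96 -> leaves = [96, 83, 16, 29, 68, 50, 33]
  L0: [96, 83, 16, 29, 68, 50, 33]
  L1: h(96,83)=(96*31+83)%997=68 h(16,29)=(16*31+29)%997=525 h(68,50)=(68*31+50)%997=164 h(33,33)=(33*31+33)%997=59 -> [68, 525, 164, 59]
  L2: h(68,525)=(68*31+525)%997=639 h(164,59)=(164*31+59)%997=158 -> [639, 158]
  L3: h(639,158)=(639*31+158)%997=27 -> [27]
  root = 27 != target 58
Candidate C: set leaf[4] = 86 -> leaves = [38, 83, 16, 29, 86, 50, 33]
  L0: [38, 83, 16, 29, 86, 50, 33]
  L1: h(38,83)=(38*31+83)%997=264 h(16,29)=(16*31+29)%997=525 h(86,50)=(86*31+50)%997=722 h(33,33)=(33*31+33)%997=59 -> [264, 525, 722, 59]
  L2: h(264,525)=(264*31+525)%997=733 h(722,59)=(722*31+59)%997=507 -> [733, 507]
  L3: h(733,507)=(733*31+507)%997=299 -> [299]
  root = 299 != target 58
Candidate D: set leaf[1] = 80 -> leaves = [38, 80, 16, 29, 68, 50, 33]
  L0: [38, 80, 16, 29, 68, 50, 33]
  L1: h(38,80)=(38*31+80)%997=261 h(16,29)=(16*31+29)%997=525 h(68,50)=(68*31+50)%997=164 h(33,33)=(33*31+33)%997=59 -> [261, 525, 164, 59]
  L2: h(261,525)=(261*31+525)%997=640 h(164,59)=(164*31+59)%997=158 -> [640, 158]
  L3: h(640,158)=(640*31+158)%997=58 -> [58]
  root = 58 == target 58  ** MATCH **
Candidate D produces the target root.

Answer: D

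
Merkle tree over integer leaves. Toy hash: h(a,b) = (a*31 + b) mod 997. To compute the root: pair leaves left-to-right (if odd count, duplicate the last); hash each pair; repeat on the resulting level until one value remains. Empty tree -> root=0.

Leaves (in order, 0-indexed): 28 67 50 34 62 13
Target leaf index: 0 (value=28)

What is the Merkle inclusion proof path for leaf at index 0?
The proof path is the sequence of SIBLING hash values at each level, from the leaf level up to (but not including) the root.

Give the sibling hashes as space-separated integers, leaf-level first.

L0 (leaves): [28, 67, 50, 34, 62, 13], target index=0
L1: h(28,67)=(28*31+67)%997=935 [pair 0] h(50,34)=(50*31+34)%997=587 [pair 1] h(62,13)=(62*31+13)%997=938 [pair 2] -> [935, 587, 938]
  Sibling for proof at L0: 67
L2: h(935,587)=(935*31+587)%997=659 [pair 0] h(938,938)=(938*31+938)%997=106 [pair 1] -> [659, 106]
  Sibling for proof at L1: 587
L3: h(659,106)=(659*31+106)%997=595 [pair 0] -> [595]
  Sibling for proof at L2: 106
Root: 595
Proof path (sibling hashes from leaf to root): [67, 587, 106]

Answer: 67 587 106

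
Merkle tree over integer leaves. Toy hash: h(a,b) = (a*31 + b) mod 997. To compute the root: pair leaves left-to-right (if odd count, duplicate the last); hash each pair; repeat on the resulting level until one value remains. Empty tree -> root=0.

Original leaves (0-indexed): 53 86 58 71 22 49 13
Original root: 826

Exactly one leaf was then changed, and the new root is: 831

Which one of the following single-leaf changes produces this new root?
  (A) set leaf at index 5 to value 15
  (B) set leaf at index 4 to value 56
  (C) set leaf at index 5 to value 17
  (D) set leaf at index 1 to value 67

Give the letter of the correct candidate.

Original leaves: [53, 86, 58, 71, 22, 49, 13]
Target new root: 831
Try each candidate change and compute the resulting root:
Candidate A: set leaf[5] = 15 -> leaves = [53, 86, 58, 71, 22, 15, 13]
  L0: [53, 86, 58, 71, 22, 15, 13]
  L1: h(53,86)=(53*31+86)%997=732 h(58,71)=(58*31+71)%997=872 h(22,15)=(22*31+15)%997=697 h(13,13)=(13*31+13)%997=416 -> [732, 872, 697, 416]
  L2: h(732,872)=(732*31+872)%997=633 h(697,416)=(697*31+416)%997=89 -> [633, 89]
  L3: h(633,89)=(633*31+89)%997=769 -> [769]
  root = 769 != target 831
Candidate B: set leaf[4] = 56 -> leaves = [53, 86, 58, 71, 56, 49, 13]
  L0: [53, 86, 58, 71, 56, 49, 13]
  L1: h(53,86)=(53*31+86)%997=732 h(58,71)=(58*31+71)%997=872 h(56,49)=(56*31+49)%997=788 h(13,13)=(13*31+13)%997=416 -> [732, 872, 788, 416]
  L2: h(732,872)=(732*31+872)%997=633 h(788,416)=(788*31+416)%997=916 -> [633, 916]
  L3: h(633,916)=(633*31+916)%997=599 -> [599]
  root = 599 != target 831
Candidate C: set leaf[5] = 17 -> leaves = [53, 86, 58, 71, 22, 17, 13]
  L0: [53, 86, 58, 71, 22, 17, 13]
  L1: h(53,86)=(53*31+86)%997=732 h(58,71)=(58*31+71)%997=872 h(22,17)=(22*31+17)%997=699 h(13,13)=(13*31+13)%997=416 -> [732, 872, 699, 416]
  L2: h(732,872)=(732*31+872)%997=633 h(699,416)=(699*31+416)%997=151 -> [633, 151]
  L3: h(633,151)=(633*31+151)%997=831 -> [831]
  root = 831 == target 831  ** MATCH **
Candidate D: set leaf[1] = 67 -> leaves = [53, 67, 58, 71, 22, 49, 13]
  L0: [53, 67, 58, 71, 22, 49, 13]
  L1: h(53,67)=(53*31+67)%997=713 h(58,71)=(58*31+71)%997=872 h(22,49)=(22*31+49)%997=731 h(13,13)=(13*31+13)%997=416 -> [713, 872, 731, 416]
  L2: h(713,872)=(713*31+872)%997=44 h(731,416)=(731*31+416)%997=146 -> [44, 146]
  L3: h(44,146)=(44*31+146)%997=513 -> [513]
  root = 513 != target 831
Candidate C produces the target root.

Answer: C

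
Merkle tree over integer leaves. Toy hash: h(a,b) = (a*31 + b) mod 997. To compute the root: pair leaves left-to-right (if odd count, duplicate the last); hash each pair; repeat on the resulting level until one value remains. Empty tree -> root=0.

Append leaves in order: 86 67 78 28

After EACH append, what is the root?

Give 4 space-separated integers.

Answer: 86 739 480 430

Derivation:
After append 86 (leaves=[86]):
  L0: [86]
  root=86
After append 67 (leaves=[86, 67]):
  L0: [86, 67]
  L1: h(86,67)=(86*31+67)%997=739 -> [739]
  root=739
After append 78 (leaves=[86, 67, 78]):
  L0: [86, 67, 78]
  L1: h(86,67)=(86*31+67)%997=739 h(78,78)=(78*31+78)%997=502 -> [739, 502]
  L2: h(739,502)=(739*31+502)%997=480 -> [480]
  root=480
After append 28 (leaves=[86, 67, 78, 28]):
  L0: [86, 67, 78, 28]
  L1: h(86,67)=(86*31+67)%997=739 h(78,28)=(78*31+28)%997=452 -> [739, 452]
  L2: h(739,452)=(739*31+452)%997=430 -> [430]
  root=430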